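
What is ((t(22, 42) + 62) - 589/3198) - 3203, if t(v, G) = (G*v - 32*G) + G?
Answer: -11254351/3198 ≈ -3519.2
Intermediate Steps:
t(v, G) = -31*G + G*v (t(v, G) = (-32*G + G*v) + G = -31*G + G*v)
((t(22, 42) + 62) - 589/3198) - 3203 = ((42*(-31 + 22) + 62) - 589/3198) - 3203 = ((42*(-9) + 62) - 589*1/3198) - 3203 = ((-378 + 62) - 589/3198) - 3203 = (-316 - 589/3198) - 3203 = -1011157/3198 - 3203 = -11254351/3198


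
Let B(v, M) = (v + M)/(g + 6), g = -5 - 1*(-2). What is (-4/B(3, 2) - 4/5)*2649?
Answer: -42384/5 ≈ -8476.8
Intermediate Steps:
g = -3 (g = -5 + 2 = -3)
B(v, M) = M/3 + v/3 (B(v, M) = (v + M)/(-3 + 6) = (M + v)/3 = (M + v)*(1/3) = M/3 + v/3)
(-4/B(3, 2) - 4/5)*2649 = (-4/((1/3)*2 + (1/3)*3) - 4/5)*2649 = (-4/(2/3 + 1) - 4*1/5)*2649 = (-4/5/3 - 4/5)*2649 = (-4*3/5 - 4/5)*2649 = (-12/5 - 4/5)*2649 = -16/5*2649 = -42384/5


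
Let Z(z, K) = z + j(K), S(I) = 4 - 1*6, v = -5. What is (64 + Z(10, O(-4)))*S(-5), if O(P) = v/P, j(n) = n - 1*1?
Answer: -297/2 ≈ -148.50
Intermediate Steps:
j(n) = -1 + n (j(n) = n - 1 = -1 + n)
S(I) = -2 (S(I) = 4 - 6 = -2)
O(P) = -5/P
Z(z, K) = -1 + K + z (Z(z, K) = z + (-1 + K) = -1 + K + z)
(64 + Z(10, O(-4)))*S(-5) = (64 + (-1 - 5/(-4) + 10))*(-2) = (64 + (-1 - 5*(-¼) + 10))*(-2) = (64 + (-1 + 5/4 + 10))*(-2) = (64 + 41/4)*(-2) = (297/4)*(-2) = -297/2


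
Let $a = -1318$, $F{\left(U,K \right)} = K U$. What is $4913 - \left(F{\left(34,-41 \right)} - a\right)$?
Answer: $4989$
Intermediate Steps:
$4913 - \left(F{\left(34,-41 \right)} - a\right) = 4913 - \left(\left(-41\right) 34 - -1318\right) = 4913 - \left(-1394 + 1318\right) = 4913 - -76 = 4913 + 76 = 4989$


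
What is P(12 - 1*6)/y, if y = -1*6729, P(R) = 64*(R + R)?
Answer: -256/2243 ≈ -0.11413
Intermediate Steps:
P(R) = 128*R (P(R) = 64*(2*R) = 128*R)
y = -6729
P(12 - 1*6)/y = (128*(12 - 1*6))/(-6729) = (128*(12 - 6))*(-1/6729) = (128*6)*(-1/6729) = 768*(-1/6729) = -256/2243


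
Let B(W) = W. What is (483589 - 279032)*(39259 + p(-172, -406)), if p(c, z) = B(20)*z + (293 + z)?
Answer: 6346585482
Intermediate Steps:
p(c, z) = 293 + 21*z (p(c, z) = 20*z + (293 + z) = 293 + 21*z)
(483589 - 279032)*(39259 + p(-172, -406)) = (483589 - 279032)*(39259 + (293 + 21*(-406))) = 204557*(39259 + (293 - 8526)) = 204557*(39259 - 8233) = 204557*31026 = 6346585482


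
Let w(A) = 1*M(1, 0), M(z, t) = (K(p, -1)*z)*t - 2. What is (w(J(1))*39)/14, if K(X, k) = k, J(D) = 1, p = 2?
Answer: -39/7 ≈ -5.5714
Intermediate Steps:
M(z, t) = -2 - t*z (M(z, t) = (-z)*t - 2 = -t*z - 2 = -2 - t*z)
w(A) = -2 (w(A) = 1*(-2 - 1*0*1) = 1*(-2 + 0) = 1*(-2) = -2)
(w(J(1))*39)/14 = -2*39/14 = -78*1/14 = -39/7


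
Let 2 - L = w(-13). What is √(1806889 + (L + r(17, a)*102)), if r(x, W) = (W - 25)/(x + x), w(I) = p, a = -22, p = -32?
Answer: √1806782 ≈ 1344.2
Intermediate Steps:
w(I) = -32
r(x, W) = (-25 + W)/(2*x) (r(x, W) = (-25 + W)/((2*x)) = (-25 + W)*(1/(2*x)) = (-25 + W)/(2*x))
L = 34 (L = 2 - 1*(-32) = 2 + 32 = 34)
√(1806889 + (L + r(17, a)*102)) = √(1806889 + (34 + ((½)*(-25 - 22)/17)*102)) = √(1806889 + (34 + ((½)*(1/17)*(-47))*102)) = √(1806889 + (34 - 47/34*102)) = √(1806889 + (34 - 141)) = √(1806889 - 107) = √1806782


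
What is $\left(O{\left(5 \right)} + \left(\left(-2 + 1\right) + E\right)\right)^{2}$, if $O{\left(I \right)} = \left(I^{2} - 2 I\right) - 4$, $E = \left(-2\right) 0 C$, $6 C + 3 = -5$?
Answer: $100$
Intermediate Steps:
$C = - \frac{4}{3}$ ($C = - \frac{1}{2} + \frac{1}{6} \left(-5\right) = - \frac{1}{2} - \frac{5}{6} = - \frac{4}{3} \approx -1.3333$)
$E = 0$ ($E = \left(-2\right) 0 \left(- \frac{4}{3}\right) = 0 \left(- \frac{4}{3}\right) = 0$)
$O{\left(I \right)} = -4 + I^{2} - 2 I$
$\left(O{\left(5 \right)} + \left(\left(-2 + 1\right) + E\right)\right)^{2} = \left(\left(-4 + 5^{2} - 10\right) + \left(\left(-2 + 1\right) + 0\right)\right)^{2} = \left(\left(-4 + 25 - 10\right) + \left(-1 + 0\right)\right)^{2} = \left(11 - 1\right)^{2} = 10^{2} = 100$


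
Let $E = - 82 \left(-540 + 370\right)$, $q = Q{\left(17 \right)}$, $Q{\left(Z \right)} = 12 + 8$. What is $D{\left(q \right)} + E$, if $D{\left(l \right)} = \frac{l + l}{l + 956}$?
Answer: $\frac{1700685}{122} \approx 13940.0$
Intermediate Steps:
$Q{\left(Z \right)} = 20$
$q = 20$
$D{\left(l \right)} = \frac{2 l}{956 + l}$
$E = 13940$ ($E = \left(-82\right) \left(-170\right) = 13940$)
$D{\left(q \right)} + E = 2 \cdot 20 \frac{1}{956 + 20} + 13940 = 2 \cdot 20 \cdot \frac{1}{976} + 13940 = \frac{5}{122} + 13940 = \frac{1700685}{122}$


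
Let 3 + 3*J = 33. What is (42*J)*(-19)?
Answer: -7980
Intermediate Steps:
J = 10 (J = -1 + (⅓)*33 = -1 + 11 = 10)
(42*J)*(-19) = (42*10)*(-19) = 420*(-19) = -7980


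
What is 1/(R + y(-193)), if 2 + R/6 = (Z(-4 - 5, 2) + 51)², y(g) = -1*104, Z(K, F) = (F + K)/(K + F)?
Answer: 1/16108 ≈ 6.2081e-5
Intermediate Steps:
Z(K, F) = 1 (Z(K, F) = (F + K)/(F + K) = 1)
y(g) = -104
R = 16212 (R = -12 + 6*(1 + 51)² = -12 + 6*52² = -12 + 6*2704 = -12 + 16224 = 16212)
1/(R + y(-193)) = 1/(16212 - 104) = 1/16108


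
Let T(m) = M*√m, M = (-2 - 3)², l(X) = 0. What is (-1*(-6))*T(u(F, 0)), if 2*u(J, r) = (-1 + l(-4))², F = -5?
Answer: 75*√2 ≈ 106.07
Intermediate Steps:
M = 25 (M = (-5)² = 25)
u(J, r) = ½ (u(J, r) = (-1 + 0)²/2 = (½)*(-1)² = (½)*1 = ½)
T(m) = 25*√m
(-1*(-6))*T(u(F, 0)) = (-1*(-6))*(25*√(½)) = 6*(25*(√2/2)) = 6*(25*√2/2) = 75*√2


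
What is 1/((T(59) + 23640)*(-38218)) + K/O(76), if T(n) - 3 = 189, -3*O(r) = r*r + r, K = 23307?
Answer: -15921210556787/1332517043088 ≈ -11.948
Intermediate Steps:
O(r) = -r/3 - r²/3 (O(r) = -(r*r + r)/3 = -(r² + r)/3 = -(r + r²)/3 = -r/3 - r²/3)
T(n) = 192 (T(n) = 3 + 189 = 192)
1/((T(59) + 23640)*(-38218)) + K/O(76) = 1/((192 + 23640)*(-38218)) + 23307/((-⅓*76*(1 + 76))) = -1/38218/23832 + 23307/((-⅓*76*77)) = (1/23832)*(-1/38218) + 23307/(-5852/3) = -1/910811376 + 23307*(-3/5852) = -1/910811376 - 69921/5852 = -15921210556787/1332517043088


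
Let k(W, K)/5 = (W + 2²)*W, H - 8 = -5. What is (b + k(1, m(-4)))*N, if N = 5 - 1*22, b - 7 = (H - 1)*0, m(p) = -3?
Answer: -544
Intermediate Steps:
H = 3 (H = 8 - 5 = 3)
k(W, K) = 5*W*(4 + W) (k(W, K) = 5*((W + 2²)*W) = 5*((W + 4)*W) = 5*((4 + W)*W) = 5*(W*(4 + W)) = 5*W*(4 + W))
b = 7 (b = 7 + (3 - 1)*0 = 7 + 2*0 = 7 + 0 = 7)
N = -17 (N = 5 - 22 = -17)
(b + k(1, m(-4)))*N = (7 + 5*1*(4 + 1))*(-17) = (7 + 5*1*5)*(-17) = (7 + 25)*(-17) = 32*(-17) = -544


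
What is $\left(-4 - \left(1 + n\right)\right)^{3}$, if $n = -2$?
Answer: $-27$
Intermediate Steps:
$\left(-4 - \left(1 + n\right)\right)^{3} = \left(-4 - \left(1 - 2\right)\right)^{3} = \left(-4 - -1\right)^{3} = \left(-4 + 1\right)^{3} = \left(-3\right)^{3} = -27$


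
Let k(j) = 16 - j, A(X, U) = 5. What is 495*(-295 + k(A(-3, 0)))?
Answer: -140580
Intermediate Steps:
495*(-295 + k(A(-3, 0))) = 495*(-295 + (16 - 1*5)) = 495*(-295 + (16 - 5)) = 495*(-295 + 11) = 495*(-284) = -140580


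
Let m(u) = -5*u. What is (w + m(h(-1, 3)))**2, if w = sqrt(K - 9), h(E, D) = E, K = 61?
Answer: 77 + 20*sqrt(13) ≈ 149.11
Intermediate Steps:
w = 2*sqrt(13) (w = sqrt(61 - 9) = sqrt(52) = 2*sqrt(13) ≈ 7.2111)
(w + m(h(-1, 3)))**2 = (2*sqrt(13) - 5*(-1))**2 = (2*sqrt(13) + 5)**2 = (5 + 2*sqrt(13))**2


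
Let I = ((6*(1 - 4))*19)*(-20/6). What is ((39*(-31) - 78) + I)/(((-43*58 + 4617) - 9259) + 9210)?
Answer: -147/2074 ≈ -0.070878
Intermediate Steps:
I = 1140 (I = ((6*(-3))*19)*(-20*⅙) = -18*19*(-10/3) = -342*(-10/3) = 1140)
((39*(-31) - 78) + I)/(((-43*58 + 4617) - 9259) + 9210) = ((39*(-31) - 78) + 1140)/(((-43*58 + 4617) - 9259) + 9210) = ((-1209 - 78) + 1140)/(((-2494 + 4617) - 9259) + 9210) = (-1287 + 1140)/((2123 - 9259) + 9210) = -147/(-7136 + 9210) = -147/2074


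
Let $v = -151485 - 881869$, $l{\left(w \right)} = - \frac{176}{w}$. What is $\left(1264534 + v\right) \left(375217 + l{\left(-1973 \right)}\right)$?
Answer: $\frac{171143320824060}{1973} \approx 8.6743 \cdot 10^{10}$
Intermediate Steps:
$v = -1033354$
$\left(1264534 + v\right) \left(375217 + l{\left(-1973 \right)}\right) = \left(1264534 - 1033354\right) \left(375217 - \frac{176}{-1973}\right) = 231180 \left(375217 - - \frac{176}{1973}\right) = 231180 \left(375217 + \frac{176}{1973}\right) = 231180 \cdot \frac{740303317}{1973} = \frac{171143320824060}{1973}$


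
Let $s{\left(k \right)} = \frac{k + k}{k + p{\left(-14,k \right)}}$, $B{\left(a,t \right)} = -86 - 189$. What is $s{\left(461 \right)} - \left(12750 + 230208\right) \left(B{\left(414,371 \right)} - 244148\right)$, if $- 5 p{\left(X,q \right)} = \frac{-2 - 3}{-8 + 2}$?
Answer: $\frac{164198206747542}{2765} \approx 5.9385 \cdot 10^{10}$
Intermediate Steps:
$B{\left(a,t \right)} = -275$ ($B{\left(a,t \right)} = -86 - 189 = -275$)
$p{\left(X,q \right)} = - \frac{1}{6}$ ($p{\left(X,q \right)} = - \frac{\left(-2 - 3\right) \frac{1}{-8 + 2}}{5} = - \frac{\left(-5\right) \frac{1}{-6}}{5} = - \frac{\left(-5\right) \left(- \frac{1}{6}\right)}{5} = \left(- \frac{1}{5}\right) \frac{5}{6} = - \frac{1}{6}$)
$s{\left(k \right)} = \frac{2 k}{- \frac{1}{6} + k}$ ($s{\left(k \right)} = \frac{k + k}{k - \frac{1}{6}} = \frac{2 k}{- \frac{1}{6} + k}$)
$s{\left(461 \right)} - \left(12750 + 230208\right) \left(B{\left(414,371 \right)} - 244148\right) = 12 \cdot 461 \frac{1}{-1 + 6 \cdot 461} - \left(12750 + 230208\right) \left(-275 - 244148\right) = 12 \cdot 461 \frac{1}{-1 + 2766} - 242958 \left(-244423\right) = 12 \cdot 461 \cdot \frac{1}{2765} - -59384523234 = 12 \cdot 461 \cdot \frac{1}{2765} + 59384523234 = \frac{5532}{2765} + 59384523234 = \frac{164198206747542}{2765}$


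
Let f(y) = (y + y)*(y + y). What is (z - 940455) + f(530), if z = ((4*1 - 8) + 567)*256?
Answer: 327273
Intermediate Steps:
f(y) = 4*y**2 (f(y) = (2*y)*(2*y) = 4*y**2)
z = 144128 (z = ((4 - 8) + 567)*256 = (-4 + 567)*256 = 563*256 = 144128)
(z - 940455) + f(530) = (144128 - 940455) + 4*530**2 = -796327 + 4*280900 = -796327 + 1123600 = 327273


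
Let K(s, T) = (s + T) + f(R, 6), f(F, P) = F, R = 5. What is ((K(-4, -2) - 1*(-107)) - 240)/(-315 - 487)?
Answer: 67/401 ≈ 0.16708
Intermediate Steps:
K(s, T) = 5 + T + s (K(s, T) = (s + T) + 5 = (T + s) + 5 = 5 + T + s)
((K(-4, -2) - 1*(-107)) - 240)/(-315 - 487) = (((5 - 2 - 4) - 1*(-107)) - 240)/(-315 - 487) = ((-1 + 107) - 240)/(-802) = (106 - 240)*(-1/802) = -134*(-1/802) = 67/401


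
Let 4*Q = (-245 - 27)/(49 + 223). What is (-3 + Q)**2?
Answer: 169/16 ≈ 10.563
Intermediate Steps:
Q = -1/4 (Q = ((-245 - 27)/(49 + 223))/4 = (-272/272)/4 = (-272*1/272)/4 = (1/4)*(-1) = -1/4 ≈ -0.25000)
(-3 + Q)**2 = (-3 - 1/4)**2 = (-13/4)**2 = 169/16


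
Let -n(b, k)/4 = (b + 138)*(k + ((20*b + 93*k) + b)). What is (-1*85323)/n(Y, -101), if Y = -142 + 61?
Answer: -28441/850820 ≈ -0.033428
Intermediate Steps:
Y = -81
n(b, k) = -4*(138 + b)*(21*b + 94*k) (n(b, k) = -4*(b + 138)*(k + ((20*b + 93*k) + b)) = -4*(138 + b)*(k + (21*b + 93*k)) = -4*(138 + b)*(21*b + 94*k))
(-1*85323)/n(Y, -101) = (-1*85323)/(-51888*(-101) - 11592*(-81) - 84*(-81)² - 376*(-81)*(-101)) = -85323/(5240688 + 938952 - 84*6561 - 3076056) = -85323/(5240688 + 938952 - 551124 - 3076056) = -85323/2552460 = -85323*1/2552460 = -28441/850820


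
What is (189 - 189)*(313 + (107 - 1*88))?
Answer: 0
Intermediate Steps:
(189 - 189)*(313 + (107 - 1*88)) = 0*(313 + (107 - 88)) = 0*(313 + 19) = 0*332 = 0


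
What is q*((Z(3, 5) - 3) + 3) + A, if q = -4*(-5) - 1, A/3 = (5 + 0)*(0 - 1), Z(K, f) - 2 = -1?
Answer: 4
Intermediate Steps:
Z(K, f) = 1 (Z(K, f) = 2 - 1 = 1)
A = -15 (A = 3*((5 + 0)*(0 - 1)) = 3*(5*(-1)) = 3*(-5) = -15)
q = 19 (q = 20 - 1 = 19)
q*((Z(3, 5) - 3) + 3) + A = 19*((1 - 3) + 3) - 15 = 19*(-2 + 3) - 15 = 19*1 - 15 = 19 - 15 = 4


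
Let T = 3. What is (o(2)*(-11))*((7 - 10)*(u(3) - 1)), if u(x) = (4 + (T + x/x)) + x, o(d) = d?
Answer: 660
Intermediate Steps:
u(x) = 8 + x (u(x) = (4 + (3 + x/x)) + x = (4 + (3 + 1)) + x = (4 + 4) + x = 8 + x)
(o(2)*(-11))*((7 - 10)*(u(3) - 1)) = (2*(-11))*((7 - 10)*((8 + 3) - 1)) = -(-66)*(11 - 1) = -(-66)*10 = -22*(-30) = 660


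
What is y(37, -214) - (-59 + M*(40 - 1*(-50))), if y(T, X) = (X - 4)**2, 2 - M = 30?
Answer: 50103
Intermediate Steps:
M = -28 (M = 2 - 1*30 = 2 - 30 = -28)
y(T, X) = (-4 + X)**2
y(37, -214) - (-59 + M*(40 - 1*(-50))) = (-4 - 214)**2 - (-59 - 28*(40 - 1*(-50))) = (-218)**2 - (-59 - 28*(40 + 50)) = 47524 - (-59 - 28*90) = 47524 - (-59 - 2520) = 47524 - 1*(-2579) = 47524 + 2579 = 50103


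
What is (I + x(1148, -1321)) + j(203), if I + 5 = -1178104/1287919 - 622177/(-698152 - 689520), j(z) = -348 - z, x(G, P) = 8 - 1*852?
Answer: -2502926296749425/1787209134568 ≈ -1400.5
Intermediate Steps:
x(G, P) = -844 (x(G, P) = 8 - 852 = -844)
I = -9769554027065/1787209134568 (I = -5 + (-1178104/1287919 - 622177/(-698152 - 689520)) = -5 + (-1178104*1/1287919 - 622177/(-1387672)) = -5 + (-1178104/1287919 - 622177*(-1/1387672)) = -5 + (-1178104/1287919 + 622177/1387672) = -5 - 833508354225/1787209134568 = -9769554027065/1787209134568 ≈ -5.4664)
(I + x(1148, -1321)) + j(203) = (-9769554027065/1787209134568 - 844) + (-348 - 1*203) = -1518174063602457/1787209134568 + (-348 - 203) = -1518174063602457/1787209134568 - 551 = -2502926296749425/1787209134568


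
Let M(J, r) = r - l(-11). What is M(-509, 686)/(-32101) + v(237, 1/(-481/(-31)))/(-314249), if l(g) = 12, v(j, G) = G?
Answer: -101878635437/4852187138669 ≈ -0.020996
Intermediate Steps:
M(J, r) = -12 + r (M(J, r) = r - 1*12 = r - 12 = -12 + r)
M(-509, 686)/(-32101) + v(237, 1/(-481/(-31)))/(-314249) = (-12 + 686)/(-32101) + 1/(-481/(-31)*(-314249)) = 674*(-1/32101) - 1/314249/(-481*(-1/31)) = -674/32101 - 1/314249/(481/31) = -674/32101 + (31/481)*(-1/314249) = -674/32101 - 31/151153769 = -101878635437/4852187138669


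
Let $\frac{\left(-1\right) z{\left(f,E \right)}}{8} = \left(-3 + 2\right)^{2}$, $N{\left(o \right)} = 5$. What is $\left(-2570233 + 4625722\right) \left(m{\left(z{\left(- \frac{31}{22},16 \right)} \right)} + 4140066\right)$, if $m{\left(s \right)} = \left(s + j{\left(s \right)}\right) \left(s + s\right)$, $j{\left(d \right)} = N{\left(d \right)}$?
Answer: $8509958785746$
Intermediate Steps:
$j{\left(d \right)} = 5$
$z{\left(f,E \right)} = -8$ ($z{\left(f,E \right)} = - 8 \left(-3 + 2\right)^{2} = - 8 \left(-1\right)^{2} = \left(-8\right) 1 = -8$)
$m{\left(s \right)} = 2 s \left(5 + s\right)$ ($m{\left(s \right)} = \left(s + 5\right) \left(s + s\right) = \left(5 + s\right) 2 s = 2 s \left(5 + s\right)$)
$\left(-2570233 + 4625722\right) \left(m{\left(z{\left(- \frac{31}{22},16 \right)} \right)} + 4140066\right) = \left(-2570233 + 4625722\right) \left(2 \left(-8\right) \left(5 - 8\right) + 4140066\right) = 2055489 \left(2 \left(-8\right) \left(-3\right) + 4140066\right) = 2055489 \left(48 + 4140066\right) = 2055489 \cdot 4140114 = 8509958785746$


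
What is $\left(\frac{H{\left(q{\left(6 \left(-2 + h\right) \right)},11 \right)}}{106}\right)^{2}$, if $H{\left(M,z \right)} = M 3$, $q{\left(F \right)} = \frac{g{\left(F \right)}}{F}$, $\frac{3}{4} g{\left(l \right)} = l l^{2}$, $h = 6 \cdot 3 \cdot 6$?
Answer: $232989696$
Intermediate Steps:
$h = 108$ ($h = 18 \cdot 6 = 108$)
$g{\left(l \right)} = \frac{4 l^{3}}{3}$ ($g{\left(l \right)} = \frac{4 l l^{2}}{3} = \frac{4 l^{3}}{3}$)
$q{\left(F \right)} = \frac{4 F^{2}}{3}$ ($q{\left(F \right)} = \frac{\frac{4}{3} F^{3}}{F} = \frac{4 F^{2}}{3}$)
$H{\left(M,z \right)} = 3 M$
$\left(\frac{H{\left(q{\left(6 \left(-2 + h\right) \right)},11 \right)}}{106}\right)^{2} = \left(\frac{3 \frac{4 \left(6 \left(-2 + 108\right)\right)^{2}}{3}}{106}\right)^{2} = \left(3 \frac{4 \left(6 \cdot 106\right)^{2}}{3} \cdot \frac{1}{106}\right)^{2} = \left(3 \frac{4 \cdot 636^{2}}{3} \cdot \frac{1}{106}\right)^{2} = \left(3 \cdot \frac{4}{3} \cdot 404496 \cdot \frac{1}{106}\right)^{2} = \left(3 \cdot 539328 \cdot \frac{1}{106}\right)^{2} = \left(1617984 \cdot \frac{1}{106}\right)^{2} = 15264^{2} = 232989696$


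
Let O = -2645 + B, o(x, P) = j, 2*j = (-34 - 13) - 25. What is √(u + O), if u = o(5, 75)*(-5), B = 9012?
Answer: √6547 ≈ 80.914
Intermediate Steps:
j = -36 (j = ((-34 - 13) - 25)/2 = (-47 - 25)/2 = (½)*(-72) = -36)
o(x, P) = -36
O = 6367 (O = -2645 + 9012 = 6367)
u = 180 (u = -36*(-5) = 180)
√(u + O) = √(180 + 6367) = √6547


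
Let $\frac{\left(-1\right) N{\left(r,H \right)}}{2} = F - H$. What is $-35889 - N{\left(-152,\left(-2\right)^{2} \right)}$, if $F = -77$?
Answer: $-36051$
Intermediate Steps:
$N{\left(r,H \right)} = 154 + 2 H$ ($N{\left(r,H \right)} = - 2 \left(-77 - H\right) = 154 + 2 H$)
$-35889 - N{\left(-152,\left(-2\right)^{2} \right)} = -35889 - \left(154 + 2 \left(-2\right)^{2}\right) = -35889 - \left(154 + 2 \cdot 4\right) = -35889 - \left(154 + 8\right) = -35889 - 162 = -36051$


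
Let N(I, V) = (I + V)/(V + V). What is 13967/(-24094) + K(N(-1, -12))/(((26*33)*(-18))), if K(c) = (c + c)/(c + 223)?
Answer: -11127549841/19195750035 ≈ -0.57969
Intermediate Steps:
N(I, V) = (I + V)/(2*V) (N(I, V) = (I + V)/((2*V)) = (I + V)*(1/(2*V)) = (I + V)/(2*V))
K(c) = 2*c/(223 + c) (K(c) = (2*c)/(223 + c) = 2*c/(223 + c))
13967/(-24094) + K(N(-1, -12))/(((26*33)*(-18))) = 13967/(-24094) + (2*((½)*(-1 - 12)/(-12))/(223 + (½)*(-1 - 12)/(-12)))/(((26*33)*(-18))) = 13967*(-1/24094) + (2*((½)*(-1/12)*(-13))/(223 + (½)*(-1/12)*(-13)))/((858*(-18))) = -13967/24094 + (2*(13/24)/(223 + 13/24))/(-15444) = -13967/24094 + (2*(13/24)/(5365/24))*(-1/15444) = -13967/24094 + (2*(13/24)*(24/5365))*(-1/15444) = -13967/24094 + (26/5365)*(-1/15444) = -13967/24094 - 1/3186810 = -11127549841/19195750035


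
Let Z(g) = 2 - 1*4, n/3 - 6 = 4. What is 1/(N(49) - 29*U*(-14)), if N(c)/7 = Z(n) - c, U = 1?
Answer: 1/49 ≈ 0.020408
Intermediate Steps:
n = 30 (n = 18 + 3*4 = 18 + 12 = 30)
Z(g) = -2 (Z(g) = 2 - 4 = -2)
N(c) = -14 - 7*c (N(c) = 7*(-2 - c) = -14 - 7*c)
1/(N(49) - 29*U*(-14)) = 1/((-14 - 7*49) - 29*(-14)) = 1/((-14 - 343) - 29*(-14)) = 1/(-357 + 406) = 1/49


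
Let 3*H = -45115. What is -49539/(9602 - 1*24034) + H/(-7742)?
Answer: 128692321/23942688 ≈ 5.3750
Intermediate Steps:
H = -45115/3 (H = (1/3)*(-45115) = -45115/3 ≈ -15038.)
-49539/(9602 - 1*24034) + H/(-7742) = -49539/(9602 - 1*24034) - 45115/3/(-7742) = -49539/(9602 - 24034) - 45115/3*(-1/7742) = -49539/(-14432) + 6445/3318 = -49539*(-1/14432) + 6445/3318 = 49539/14432 + 6445/3318 = 128692321/23942688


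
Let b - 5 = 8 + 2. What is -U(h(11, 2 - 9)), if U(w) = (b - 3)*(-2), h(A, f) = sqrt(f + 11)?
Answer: 24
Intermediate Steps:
h(A, f) = sqrt(11 + f)
b = 15 (b = 5 + (8 + 2) = 5 + 10 = 15)
U(w) = -24 (U(w) = (15 - 3)*(-2) = 12*(-2) = -24)
-U(h(11, 2 - 9)) = -1*(-24) = 24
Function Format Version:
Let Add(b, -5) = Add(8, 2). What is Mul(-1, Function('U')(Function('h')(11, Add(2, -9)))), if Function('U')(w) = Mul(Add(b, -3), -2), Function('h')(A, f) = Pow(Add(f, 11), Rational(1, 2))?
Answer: 24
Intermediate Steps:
Function('h')(A, f) = Pow(Add(11, f), Rational(1, 2))
b = 15 (b = Add(5, Add(8, 2)) = Add(5, 10) = 15)
Function('U')(w) = -24 (Function('U')(w) = Mul(Add(15, -3), -2) = Mul(12, -2) = -24)
Mul(-1, Function('U')(Function('h')(11, Add(2, -9)))) = Mul(-1, -24) = 24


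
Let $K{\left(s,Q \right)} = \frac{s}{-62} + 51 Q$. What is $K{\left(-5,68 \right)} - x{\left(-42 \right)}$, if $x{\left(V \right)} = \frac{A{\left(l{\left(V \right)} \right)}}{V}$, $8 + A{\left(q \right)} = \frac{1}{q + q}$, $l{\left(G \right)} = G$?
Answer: $\frac{379276181}{109368} \approx 3467.9$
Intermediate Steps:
$A{\left(q \right)} = -8 + \frac{1}{2 q}$ ($A{\left(q \right)} = -8 + \frac{1}{q + q} = -8 + \frac{1}{2 q}$)
$K{\left(s,Q \right)} = 51 Q - \frac{s}{62}$ ($K{\left(s,Q \right)} = - \frac{s}{62} + 51 Q = 51 Q - \frac{s}{62}$)
$x{\left(V \right)} = \frac{-8 + \frac{1}{2 V}}{V}$
$K{\left(-5,68 \right)} - x{\left(-42 \right)} = \left(51 \cdot 68 - - \frac{5}{62}\right) - \frac{1 - -672}{2 \cdot 1764} = \left(3468 + \frac{5}{62}\right) - \frac{1}{2} \cdot \frac{1}{1764} \left(1 + 672\right) = \frac{215021}{62} - \frac{1}{2} \cdot \frac{1}{1764} \cdot 673 = \frac{215021}{62} - \frac{673}{3528} = \frac{379276181}{109368}$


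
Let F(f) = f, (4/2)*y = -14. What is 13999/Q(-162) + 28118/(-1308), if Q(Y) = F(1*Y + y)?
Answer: -11531317/110526 ≈ -104.33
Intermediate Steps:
y = -7 (y = (½)*(-14) = -7)
Q(Y) = -7 + Y (Q(Y) = 1*Y - 7 = Y - 7 = -7 + Y)
13999/Q(-162) + 28118/(-1308) = 13999/(-7 - 162) + 28118/(-1308) = 13999/(-169) + 28118*(-1/1308) = 13999*(-1/169) - 14059/654 = -13999/169 - 14059/654 = -11531317/110526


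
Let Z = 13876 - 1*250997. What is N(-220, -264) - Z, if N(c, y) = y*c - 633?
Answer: 294568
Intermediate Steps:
Z = -237121 (Z = 13876 - 250997 = -237121)
N(c, y) = -633 + c*y (N(c, y) = c*y - 633 = -633 + c*y)
N(-220, -264) - Z = (-633 - 220*(-264)) - 1*(-237121) = (-633 + 58080) + 237121 = 57447 + 237121 = 294568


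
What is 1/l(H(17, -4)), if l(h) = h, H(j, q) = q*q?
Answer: 1/16 ≈ 0.062500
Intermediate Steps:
H(j, q) = q²
1/l(H(17, -4)) = 1/((-4)²) = 1/16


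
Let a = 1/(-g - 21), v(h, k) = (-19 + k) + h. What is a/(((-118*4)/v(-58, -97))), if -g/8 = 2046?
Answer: 29/1285964 ≈ 2.2551e-5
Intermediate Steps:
g = -16368 (g = -8*2046 = -16368)
v(h, k) = -19 + h + k
a = 1/16347 (a = 1/(-1*(-16368) - 21) = 1/(16368 - 21) = 1/16347 ≈ 6.1173e-5)
a/(((-118*4)/v(-58, -97))) = 1/(16347*(((-118*4)/(-19 - 58 - 97)))) = 1/(16347*((-472/(-174)))) = 1/(16347*((-472*(-1/174)))) = 1/(16347*(236/87)) = (1/16347)*(87/236) = 29/1285964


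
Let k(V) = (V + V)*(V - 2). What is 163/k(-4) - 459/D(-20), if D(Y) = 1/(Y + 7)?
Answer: 286579/48 ≈ 5970.4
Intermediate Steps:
k(V) = 2*V*(-2 + V) (k(V) = (2*V)*(-2 + V) = 2*V*(-2 + V))
D(Y) = 1/(7 + Y)
163/k(-4) - 459/D(-20) = 163/((2*(-4)*(-2 - 4))) - 459/(1/(7 - 20)) = 163/((2*(-4)*(-6))) - 459/(1/(-13)) = 163/48 - 459/(-1/13) = 163*(1/48) - 459*(-13) = 163/48 + 5967 = 286579/48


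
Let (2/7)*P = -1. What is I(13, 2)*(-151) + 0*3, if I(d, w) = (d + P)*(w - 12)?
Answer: 14345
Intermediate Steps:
P = -7/2 (P = (7/2)*(-1) = -7/2 ≈ -3.5000)
I(d, w) = (-12 + w)*(-7/2 + d) (I(d, w) = (d - 7/2)*(w - 12) = (-7/2 + d)*(-12 + w) = (-12 + w)*(-7/2 + d))
I(13, 2)*(-151) + 0*3 = (42 - 12*13 - 7/2*2 + 13*2)*(-151) + 0*3 = (42 - 156 - 7 + 26)*(-151) + 0 = -95*(-151) + 0 = 14345 + 0 = 14345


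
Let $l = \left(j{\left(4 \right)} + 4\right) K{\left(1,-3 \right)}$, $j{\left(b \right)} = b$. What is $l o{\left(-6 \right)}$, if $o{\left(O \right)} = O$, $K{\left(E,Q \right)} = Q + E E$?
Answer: $96$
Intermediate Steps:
$K{\left(E,Q \right)} = Q + E^{2}$
$l = -16$ ($l = \left(4 + 4\right) \left(-3 + 1^{2}\right) = 8 \left(-3 + 1\right) = 8 \left(-2\right) = -16$)
$l o{\left(-6 \right)} = \left(-16\right) \left(-6\right) = 96$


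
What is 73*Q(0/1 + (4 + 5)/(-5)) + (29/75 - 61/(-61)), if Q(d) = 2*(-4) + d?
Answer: -53551/75 ≈ -714.01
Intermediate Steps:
Q(d) = -8 + d
73*Q(0/1 + (4 + 5)/(-5)) + (29/75 - 61/(-61)) = 73*(-8 + (0/1 + (4 + 5)/(-5))) + (29/75 - 61/(-61)) = 73*(-8 + (0*1 + 9*(-⅕))) + (29*(1/75) - 61*(-1/61)) = 73*(-8 + (0 - 9/5)) + (29/75 + 1) = 73*(-8 - 9/5) + 104/75 = 73*(-49/5) + 104/75 = -3577/5 + 104/75 = -53551/75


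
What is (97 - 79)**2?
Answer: 324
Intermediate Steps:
(97 - 79)**2 = 18**2 = 324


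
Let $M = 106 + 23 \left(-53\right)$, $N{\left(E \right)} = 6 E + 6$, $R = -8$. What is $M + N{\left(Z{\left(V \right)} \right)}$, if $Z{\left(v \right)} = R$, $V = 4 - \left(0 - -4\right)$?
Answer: $-1155$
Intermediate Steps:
$V = 0$ ($V = 4 - \left(0 + 4\right) = 4 - 4 = 0$)
$Z{\left(v \right)} = -8$
$N{\left(E \right)} = 6 + 6 E$
$M = -1113$ ($M = 106 - 1219 = -1113$)
$M + N{\left(Z{\left(V \right)} \right)} = -1113 + \left(6 + 6 \left(-8\right)\right) = -1113 + \left(6 - 48\right) = -1113 - 42 = -1155$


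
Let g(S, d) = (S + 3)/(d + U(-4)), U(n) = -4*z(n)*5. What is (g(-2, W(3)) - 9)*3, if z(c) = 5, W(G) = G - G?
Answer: -2703/100 ≈ -27.030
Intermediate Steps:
W(G) = 0
U(n) = -100 (U(n) = -4*5*5 = -20*5 = -100)
g(S, d) = (3 + S)/(-100 + d) (g(S, d) = (S + 3)/(d - 100) = (3 + S)/(-100 + d))
(g(-2, W(3)) - 9)*3 = ((3 - 2)/(-100 + 0) - 9)*3 = (1/(-100) - 9)*3 = (-1/100*1 - 9)*3 = (-1/100 - 9)*3 = -901/100*3 = -2703/100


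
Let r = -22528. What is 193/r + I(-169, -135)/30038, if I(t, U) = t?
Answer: -4802283/338348032 ≈ -0.014193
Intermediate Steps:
193/r + I(-169, -135)/30038 = 193/(-22528) - 169/30038 = 193*(-1/22528) - 169*1/30038 = -193/22528 - 169/30038 = -4802283/338348032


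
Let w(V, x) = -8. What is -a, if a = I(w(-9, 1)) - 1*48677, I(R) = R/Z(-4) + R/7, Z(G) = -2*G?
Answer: 340754/7 ≈ 48679.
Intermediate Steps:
I(R) = 15*R/56 (I(R) = R/((-2*(-4))) + R/7 = R/8 + R*(1/7) = R*(1/8) + R/7 = R/8 + R/7 = 15*R/56)
a = -340754/7 (a = (15/56)*(-8) - 1*48677 = -15/7 - 48677 = -340754/7 ≈ -48679.)
-a = -1*(-340754/7) = 340754/7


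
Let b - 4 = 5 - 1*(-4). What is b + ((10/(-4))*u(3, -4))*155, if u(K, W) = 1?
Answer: -749/2 ≈ -374.50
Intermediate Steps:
b = 13 (b = 4 + (5 - 1*(-4)) = 4 + (5 + 4) = 4 + 9 = 13)
b + ((10/(-4))*u(3, -4))*155 = 13 + ((10/(-4))*1)*155 = 13 + ((10*(-¼))*1)*155 = 13 - 5/2*1*155 = 13 - 5/2*155 = 13 - 775/2 = -749/2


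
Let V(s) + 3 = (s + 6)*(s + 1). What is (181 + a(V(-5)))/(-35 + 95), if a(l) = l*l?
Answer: 23/6 ≈ 3.8333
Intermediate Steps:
V(s) = -3 + (1 + s)*(6 + s) (V(s) = -3 + (s + 6)*(s + 1) = -3 + (6 + s)*(1 + s) = -3 + (1 + s)*(6 + s))
a(l) = l**2
(181 + a(V(-5)))/(-35 + 95) = (181 + (3 + (-5)**2 + 7*(-5))**2)/(-35 + 95) = (181 + (3 + 25 - 35)**2)/60 = (181 + (-7)**2)*(1/60) = (181 + 49)*(1/60) = 230*(1/60) = 23/6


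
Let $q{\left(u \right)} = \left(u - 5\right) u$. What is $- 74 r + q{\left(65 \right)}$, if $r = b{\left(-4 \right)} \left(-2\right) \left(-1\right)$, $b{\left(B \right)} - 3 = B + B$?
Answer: $4640$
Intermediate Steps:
$q{\left(u \right)} = u \left(-5 + u\right)$ ($q{\left(u \right)} = \left(-5 + u\right) u = u \left(-5 + u\right)$)
$b{\left(B \right)} = 3 + 2 B$ ($b{\left(B \right)} = 3 + \left(B + B\right) = 3 + 2 B$)
$r = -10$ ($r = \left(3 + 2 \left(-4\right)\right) \left(-2\right) \left(-1\right) = \left(3 - 8\right) \left(-2\right) \left(-1\right) = \left(-5\right) \left(-2\right) \left(-1\right) = 10 \left(-1\right) = -10$)
$- 74 r + q{\left(65 \right)} = \left(-74\right) \left(-10\right) + 65 \left(-5 + 65\right) = 740 + 65 \cdot 60 = 740 + 3900 = 4640$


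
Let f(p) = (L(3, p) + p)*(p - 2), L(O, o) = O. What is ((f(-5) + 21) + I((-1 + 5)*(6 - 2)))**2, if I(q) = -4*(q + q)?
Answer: 8649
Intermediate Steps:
f(p) = (-2 + p)*(3 + p) (f(p) = (3 + p)*(p - 2) = (3 + p)*(-2 + p) = (-2 + p)*(3 + p))
I(q) = -8*q
((f(-5) + 21) + I((-1 + 5)*(6 - 2)))**2 = (((-6 - 5 + (-5)**2) + 21) - 8*(-1 + 5)*(6 - 2))**2 = (((-6 - 5 + 25) + 21) - 32*4)**2 = ((14 + 21) - 8*16)**2 = (35 - 128)**2 = (-93)**2 = 8649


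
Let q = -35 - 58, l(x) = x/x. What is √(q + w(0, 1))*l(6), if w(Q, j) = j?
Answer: 2*I*√23 ≈ 9.5917*I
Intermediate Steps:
l(x) = 1
q = -93
√(q + w(0, 1))*l(6) = √(-93 + 1)*1 = √(-92)*1 = (2*I*√23)*1 = 2*I*√23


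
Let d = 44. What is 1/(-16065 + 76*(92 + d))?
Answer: -1/5729 ≈ -0.00017455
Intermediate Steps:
1/(-16065 + 76*(92 + d)) = 1/(-16065 + 76*(92 + 44)) = 1/(-16065 + 76*136) = 1/(-16065 + 10336) = 1/(-5729) = -1/5729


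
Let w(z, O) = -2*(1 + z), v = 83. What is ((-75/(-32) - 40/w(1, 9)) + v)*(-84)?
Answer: -64071/8 ≈ -8008.9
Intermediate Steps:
w(z, O) = -2 - 2*z
((-75/(-32) - 40/w(1, 9)) + v)*(-84) = ((-75/(-32) - 40/(-2 - 2*1)) + 83)*(-84) = ((-75*(-1/32) - 40/(-2 - 2)) + 83)*(-84) = ((75/32 - 40/(-4)) + 83)*(-84) = ((75/32 - 40*(-1/4)) + 83)*(-84) = ((75/32 + 10) + 83)*(-84) = (395/32 + 83)*(-84) = (3051/32)*(-84) = -64071/8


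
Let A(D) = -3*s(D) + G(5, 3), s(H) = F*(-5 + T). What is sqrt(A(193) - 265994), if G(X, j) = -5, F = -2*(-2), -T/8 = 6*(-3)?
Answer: I*sqrt(267667) ≈ 517.37*I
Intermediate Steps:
T = 144 (T = -48*(-3) = -8*(-18) = 144)
F = 4
s(H) = 556 (s(H) = 4*(-5 + 144) = 4*139 = 556)
A(D) = -1673 (A(D) = -3*556 - 5 = -1668 - 5 = -1673)
sqrt(A(193) - 265994) = sqrt(-1673 - 265994) = sqrt(-267667) = I*sqrt(267667)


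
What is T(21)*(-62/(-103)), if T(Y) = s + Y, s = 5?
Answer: 1612/103 ≈ 15.650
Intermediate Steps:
T(Y) = 5 + Y
T(21)*(-62/(-103)) = (5 + 21)*(-62/(-103)) = 26*(-62*(-1/103)) = 26*(62/103) = 1612/103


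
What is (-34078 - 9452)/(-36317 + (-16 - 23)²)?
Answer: 21765/17398 ≈ 1.2510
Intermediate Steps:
(-34078 - 9452)/(-36317 + (-16 - 23)²) = -43530/(-36317 + (-39)²) = -43530/(-36317 + 1521) = -43530/(-34796) = -43530*(-1/34796) = 21765/17398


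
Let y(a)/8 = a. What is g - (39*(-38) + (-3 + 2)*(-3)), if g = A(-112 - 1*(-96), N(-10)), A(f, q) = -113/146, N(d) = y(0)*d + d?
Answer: 215821/146 ≈ 1478.2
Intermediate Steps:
y(a) = 8*a
N(d) = d (N(d) = (8*0)*d + d = 0*d + d = 0 + d = d)
A(f, q) = -113/146 (A(f, q) = -113*1/146 = -113/146)
g = -113/146 ≈ -0.77397
g - (39*(-38) + (-3 + 2)*(-3)) = -113/146 - (39*(-38) + (-3 + 2)*(-3)) = -113/146 - (-1482 - 1*(-3)) = -113/146 - (-1482 + 3) = -113/146 - 1*(-1479) = -113/146 + 1479 = 215821/146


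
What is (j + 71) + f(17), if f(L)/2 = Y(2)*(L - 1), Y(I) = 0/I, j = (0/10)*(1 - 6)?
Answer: 71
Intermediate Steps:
j = 0 (j = (0*(⅒))*(-5) = 0*(-5) = 0)
Y(I) = 0
f(L) = 0 (f(L) = 2*(0*(L - 1)) = 2*(0*(-1 + L)) = 2*0 = 0)
(j + 71) + f(17) = (0 + 71) + 0 = 71 + 0 = 71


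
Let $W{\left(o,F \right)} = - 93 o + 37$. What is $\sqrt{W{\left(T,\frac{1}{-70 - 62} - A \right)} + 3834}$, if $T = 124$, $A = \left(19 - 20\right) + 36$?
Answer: $i \sqrt{7661} \approx 87.527 i$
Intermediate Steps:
$A = 35$ ($A = -1 + 36 = 35$)
$W{\left(o,F \right)} = 37 - 93 o$
$\sqrt{W{\left(T,\frac{1}{-70 - 62} - A \right)} + 3834} = \sqrt{\left(37 - 11532\right) + 3834} = \sqrt{-11495 + 3834} = \sqrt{-7661} = i \sqrt{7661}$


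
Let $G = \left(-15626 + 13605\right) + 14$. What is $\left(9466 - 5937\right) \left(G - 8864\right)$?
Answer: $-38363759$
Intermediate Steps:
$G = -2007$ ($G = -2021 + 14 = -2007$)
$\left(9466 - 5937\right) \left(G - 8864\right) = \left(9466 - 5937\right) \left(-2007 - 8864\right) = 3529 \left(-10871\right) = -38363759$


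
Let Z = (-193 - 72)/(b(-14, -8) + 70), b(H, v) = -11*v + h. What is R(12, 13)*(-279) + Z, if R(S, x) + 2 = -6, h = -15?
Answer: 318911/143 ≈ 2230.1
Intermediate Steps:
b(H, v) = -15 - 11*v (b(H, v) = -11*v - 15 = -15 - 11*v)
Z = -265/143 (Z = (-193 - 72)/((-15 - 11*(-8)) + 70) = -265/((-15 + 88) + 70) = -265/(73 + 70) = -265/143 ≈ -1.8531)
R(S, x) = -8 (R(S, x) = -2 - 6 = -8)
R(12, 13)*(-279) + Z = -8*(-279) - 265/143 = 2232 - 265/143 = 318911/143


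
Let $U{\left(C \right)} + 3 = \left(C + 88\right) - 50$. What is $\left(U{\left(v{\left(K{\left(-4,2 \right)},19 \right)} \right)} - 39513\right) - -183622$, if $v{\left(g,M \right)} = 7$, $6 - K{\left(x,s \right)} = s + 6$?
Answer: $144151$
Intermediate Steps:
$K{\left(x,s \right)} = - s$ ($K{\left(x,s \right)} = 6 - \left(s + 6\right) = 6 - \left(6 + s\right) = - s$)
$U{\left(C \right)} = 35 + C$ ($U{\left(C \right)} = -3 + \left(\left(C + 88\right) - 50\right) = -3 + \left(\left(88 + C\right) - 50\right) = -3 + \left(38 + C\right) = 35 + C$)
$\left(U{\left(v{\left(K{\left(-4,2 \right)},19 \right)} \right)} - 39513\right) - -183622 = \left(\left(35 + 7\right) - 39513\right) - -183622 = \left(42 - 39513\right) + 183622 = -39471 + 183622 = 144151$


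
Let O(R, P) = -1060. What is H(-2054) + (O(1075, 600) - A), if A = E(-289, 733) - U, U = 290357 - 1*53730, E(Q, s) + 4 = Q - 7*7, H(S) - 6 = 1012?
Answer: 236927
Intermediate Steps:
H(S) = 1018 (H(S) = 6 + 1012 = 1018)
E(Q, s) = -53 + Q (E(Q, s) = -4 + (Q - 7*7) = -4 + (Q - 49) = -4 + (-49 + Q) = -53 + Q)
U = 236627 (U = 290357 - 53730 = 236627)
A = -236969 (A = (-53 - 289) - 1*236627 = -342 - 236627 = -236969)
H(-2054) + (O(1075, 600) - A) = 1018 + (-1060 - 1*(-236969)) = 1018 + (-1060 + 236969) = 1018 + 235909 = 236927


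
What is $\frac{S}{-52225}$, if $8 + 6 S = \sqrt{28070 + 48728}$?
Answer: $\frac{4}{156675} - \frac{\sqrt{76798}}{313350} \approx -0.00085886$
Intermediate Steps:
$S = - \frac{4}{3} + \frac{\sqrt{76798}}{6}$ ($S = - \frac{4}{3} + \frac{\sqrt{28070 + 48728}}{6} = - \frac{4}{3} + \frac{\sqrt{76798}}{6} \approx 44.854$)
$\frac{S}{-52225} = \frac{- \frac{4}{3} + \frac{\sqrt{76798}}{6}}{-52225} = \left(- \frac{4}{3} + \frac{\sqrt{76798}}{6}\right) \left(- \frac{1}{52225}\right) = \frac{4}{156675} - \frac{\sqrt{76798}}{313350}$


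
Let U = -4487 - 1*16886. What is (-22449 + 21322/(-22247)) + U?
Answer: -974929356/22247 ≈ -43823.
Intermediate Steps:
U = -21373 (U = -4487 - 16886 = -21373)
(-22449 + 21322/(-22247)) + U = (-22449 + 21322/(-22247)) - 21373 = (-22449 + 21322*(-1/22247)) - 21373 = (-22449 - 21322/22247) - 21373 = -499444225/22247 - 21373 = -974929356/22247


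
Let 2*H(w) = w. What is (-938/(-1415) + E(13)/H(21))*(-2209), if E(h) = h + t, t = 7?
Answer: -168542282/29715 ≈ -5672.0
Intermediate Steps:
H(w) = w/2
E(h) = 7 + h (E(h) = h + 7 = 7 + h)
(-938/(-1415) + E(13)/H(21))*(-2209) = (-938/(-1415) + (7 + 13)/(((½)*21)))*(-2209) = (-938*(-1/1415) + 20/(21/2))*(-2209) = (938/1415 + 20*(2/21))*(-2209) = (938/1415 + 40/21)*(-2209) = (76298/29715)*(-2209) = -168542282/29715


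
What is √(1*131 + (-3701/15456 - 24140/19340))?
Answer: √1808166366727266/3736488 ≈ 11.380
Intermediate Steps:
√(1*131 + (-3701/15456 - 24140/19340)) = √(131 + (-3701*1/15456 - 24140*1/19340)) = √(131 + (-3701/15456 - 1207/967)) = √(131 - 22234259/14945952) = √(1935685453/14945952) = √1808166366727266/3736488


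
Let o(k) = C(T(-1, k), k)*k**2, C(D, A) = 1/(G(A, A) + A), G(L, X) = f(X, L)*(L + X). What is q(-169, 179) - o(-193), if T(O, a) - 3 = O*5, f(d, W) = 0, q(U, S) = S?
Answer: 372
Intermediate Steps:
T(O, a) = 3 + 5*O (T(O, a) = 3 + O*5 = 3 + 5*O)
G(L, X) = 0 (G(L, X) = 0*(L + X) = 0)
C(D, A) = 1/A (C(D, A) = 1/(0 + A) = 1/A)
o(k) = k (o(k) = k**2/k = k)
q(-169, 179) - o(-193) = 179 - 1*(-193) = 179 + 193 = 372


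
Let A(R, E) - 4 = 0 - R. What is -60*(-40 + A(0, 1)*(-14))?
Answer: 5760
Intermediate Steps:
A(R, E) = 4 - R (A(R, E) = 4 + (0 - R) = 4 - R)
-60*(-40 + A(0, 1)*(-14)) = -60*(-40 + (4 - 1*0)*(-14)) = -60*(-40 + (4 + 0)*(-14)) = -60*(-40 + 4*(-14)) = -60*(-40 - 56) = -60*(-96) = 5760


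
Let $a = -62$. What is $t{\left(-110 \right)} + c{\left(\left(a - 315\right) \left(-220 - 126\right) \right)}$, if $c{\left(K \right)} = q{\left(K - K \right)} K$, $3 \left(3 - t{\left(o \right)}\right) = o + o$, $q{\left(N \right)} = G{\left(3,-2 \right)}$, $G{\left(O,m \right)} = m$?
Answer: $- \frac{782423}{3} \approx -2.6081 \cdot 10^{5}$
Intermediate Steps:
$q{\left(N \right)} = -2$
$t{\left(o \right)} = 3 - \frac{2 o}{3}$ ($t{\left(o \right)} = 3 - \frac{o + o}{3} = 3 - \frac{2 o}{3}$)
$c{\left(K \right)} = - 2 K$
$t{\left(-110 \right)} + c{\left(\left(a - 315\right) \left(-220 - 126\right) \right)} = \left(3 - - \frac{220}{3}\right) - 2 \left(-62 - 315\right) \left(-220 - 126\right) = \left(3 + \frac{220}{3}\right) - 2 \left(\left(-377\right) \left(-346\right)\right) = \frac{229}{3} - 260884 = - \frac{782423}{3}$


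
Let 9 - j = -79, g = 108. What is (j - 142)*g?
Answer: -5832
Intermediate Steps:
j = 88 (j = 9 - 1*(-79) = 9 + 79 = 88)
(j - 142)*g = (88 - 142)*108 = -54*108 = -5832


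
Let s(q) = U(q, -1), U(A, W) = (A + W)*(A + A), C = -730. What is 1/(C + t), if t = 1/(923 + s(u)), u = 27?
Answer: -2327/1698709 ≈ -0.0013699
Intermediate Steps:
U(A, W) = 2*A*(A + W) (U(A, W) = (A + W)*(2*A) = 2*A*(A + W))
s(q) = 2*q*(-1 + q) (s(q) = 2*q*(q - 1) = 2*q*(-1 + q))
t = 1/2327 (t = 1/(923 + 2*27*(-1 + 27)) = 1/(923 + 2*27*26) = 1/(923 + 1404) = 1/2327 ≈ 0.00042974)
1/(C + t) = 1/(-730 + 1/2327) = 1/(-1698709/2327) = -2327/1698709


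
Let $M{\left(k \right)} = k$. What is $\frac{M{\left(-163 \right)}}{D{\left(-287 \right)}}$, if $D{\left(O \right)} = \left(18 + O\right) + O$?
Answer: $\frac{163}{556} \approx 0.29317$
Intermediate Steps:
$D{\left(O \right)} = 18 + 2 O$
$\frac{M{\left(-163 \right)}}{D{\left(-287 \right)}} = - \frac{163}{18 + 2 \left(-287\right)} = - \frac{163}{18 - 574} = - \frac{163}{-556} = \left(-163\right) \left(- \frac{1}{556}\right) = \frac{163}{556}$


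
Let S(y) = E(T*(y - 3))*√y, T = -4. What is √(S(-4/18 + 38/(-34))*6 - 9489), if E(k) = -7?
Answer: √(-2742321 - 238*I*√3485)/17 ≈ 0.24954 - 97.412*I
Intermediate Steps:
S(y) = -7*√y
√(S(-4/18 + 38/(-34))*6 - 9489) = √(-7*√(-4/18 + 38/(-34))*6 - 9489) = √(-7*√(-4*1/18 + 38*(-1/34))*6 - 9489) = √(-7*√(-2/9 - 19/17)*6 - 9489) = √(-7*I*√3485/51*6 - 9489) = √(-14*I*√3485/17 - 9489) = √(-9489 - 14*I*√3485/17)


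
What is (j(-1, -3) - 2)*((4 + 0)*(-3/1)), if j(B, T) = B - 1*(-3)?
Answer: 0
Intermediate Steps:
j(B, T) = 3 + B (j(B, T) = B + 3 = 3 + B)
(j(-1, -3) - 2)*((4 + 0)*(-3/1)) = ((3 - 1) - 2)*((4 + 0)*(-3/1)) = (2 - 2)*(4*(-3*1)) = 0*(4*(-3)) = 0*(-12) = 0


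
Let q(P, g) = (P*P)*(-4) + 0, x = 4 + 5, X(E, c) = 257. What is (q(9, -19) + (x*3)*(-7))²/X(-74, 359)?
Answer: 263169/257 ≈ 1024.0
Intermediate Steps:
x = 9
q(P, g) = -4*P² (q(P, g) = P²*(-4) + 0 = -4*P² + 0 = -4*P²)
(q(9, -19) + (x*3)*(-7))²/X(-74, 359) = (-4*9² + (9*3)*(-7))²/257 = (-4*81 + 27*(-7))²*(1/257) = (-324 - 189)²*(1/257) = (-513)²*(1/257) = 263169*(1/257) = 263169/257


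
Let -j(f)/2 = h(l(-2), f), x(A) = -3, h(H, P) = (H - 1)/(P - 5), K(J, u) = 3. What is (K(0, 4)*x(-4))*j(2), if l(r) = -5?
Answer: 36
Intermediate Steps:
h(H, P) = (-1 + H)/(-5 + P)
j(f) = 12/(-5 + f) (j(f) = -2*(-1 - 5)/(-5 + f) = -2*(-6)/(-5 + f) = -(-12)/(-5 + f) = 12/(-5 + f))
(K(0, 4)*x(-4))*j(2) = (3*(-3))*(12/(-5 + 2)) = -108/(-3) = -108*(-1)/3 = -9*(-4) = 36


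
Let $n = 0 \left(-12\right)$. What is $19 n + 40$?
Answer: $40$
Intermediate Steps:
$n = 0$
$19 n + 40 = 19 \cdot 0 + 40 = 0 + 40 = 40$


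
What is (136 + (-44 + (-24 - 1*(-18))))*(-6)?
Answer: -516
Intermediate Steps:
(136 + (-44 + (-24 - 1*(-18))))*(-6) = (136 + (-44 + (-24 + 18)))*(-6) = (136 + (-44 - 6))*(-6) = (136 - 50)*(-6) = 86*(-6) = -516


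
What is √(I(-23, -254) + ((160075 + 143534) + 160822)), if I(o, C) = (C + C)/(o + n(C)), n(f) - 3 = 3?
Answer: 3*√14914355/17 ≈ 681.51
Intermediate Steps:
n(f) = 6 (n(f) = 3 + 3 = 6)
I(o, C) = 2*C/(6 + o) (I(o, C) = (C + C)/(o + 6) = (2*C)/(6 + o) = 2*C/(6 + o))
√(I(-23, -254) + ((160075 + 143534) + 160822)) = √(2*(-254)/(6 - 23) + ((160075 + 143534) + 160822)) = √(2*(-254)/(-17) + (303609 + 160822)) = √(2*(-254)*(-1/17) + 464431) = √(508/17 + 464431) = √(7895835/17) = 3*√14914355/17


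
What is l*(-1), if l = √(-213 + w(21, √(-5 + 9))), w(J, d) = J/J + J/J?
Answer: -I*√211 ≈ -14.526*I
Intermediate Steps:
w(J, d) = 2 (w(J, d) = 1 + 1 = 2)
l = I*√211 (l = √(-213 + 2) = √(-211) = I*√211 ≈ 14.526*I)
l*(-1) = (I*√211)*(-1) = -I*√211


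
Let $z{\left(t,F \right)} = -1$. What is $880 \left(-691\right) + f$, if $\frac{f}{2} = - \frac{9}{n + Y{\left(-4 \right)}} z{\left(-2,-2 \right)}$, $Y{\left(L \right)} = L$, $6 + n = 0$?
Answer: $- \frac{3040409}{5} \approx -6.0808 \cdot 10^{5}$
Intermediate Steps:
$n = -6$ ($n = -6 + 0 = -6$)
$f = - \frac{9}{5}$ ($f = 2 - \frac{9}{-6 - 4} \left(-1\right) = 2 - \frac{9}{-10} \left(-1\right) = 2 \left(-9\right) \left(- \frac{1}{10}\right) \left(-1\right) = 2 \cdot \frac{9}{10} \left(-1\right) = 2 \left(- \frac{9}{10}\right) = - \frac{9}{5} \approx -1.8$)
$880 \left(-691\right) + f = 880 \left(-691\right) - \frac{9}{5} = -608080 - \frac{9}{5} = - \frac{3040409}{5}$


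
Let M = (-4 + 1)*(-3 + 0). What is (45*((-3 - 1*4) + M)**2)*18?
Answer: 3240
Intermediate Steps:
M = 9 (M = -3*(-3) = 9)
(45*((-3 - 1*4) + M)**2)*18 = (45*((-3 - 1*4) + 9)**2)*18 = (45*((-3 - 4) + 9)**2)*18 = (45*(-7 + 9)**2)*18 = (45*2**2)*18 = (45*4)*18 = 180*18 = 3240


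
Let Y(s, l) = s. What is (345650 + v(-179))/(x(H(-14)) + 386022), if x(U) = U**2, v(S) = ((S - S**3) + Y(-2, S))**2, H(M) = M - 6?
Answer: 16446018815307/193211 ≈ 8.5119e+7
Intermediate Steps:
H(M) = -6 + M
v(S) = (-2 + S - S**3)**2 (v(S) = ((S - S**3) - 2)**2 = (-2 + S - S**3)**2)
(345650 + v(-179))/(x(H(-14)) + 386022) = (345650 + (2 + (-179)**3 - 1*(-179))**2)/((-6 - 14)**2 + 386022) = (345650 + (2 - 5735339 + 179)**2)/((-20)**2 + 386022) = (345650 + (-5735158)**2)/(400 + 386022) = (345650 + 32892037284964)/386422 = 32892037630614*(1/386422) = 16446018815307/193211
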